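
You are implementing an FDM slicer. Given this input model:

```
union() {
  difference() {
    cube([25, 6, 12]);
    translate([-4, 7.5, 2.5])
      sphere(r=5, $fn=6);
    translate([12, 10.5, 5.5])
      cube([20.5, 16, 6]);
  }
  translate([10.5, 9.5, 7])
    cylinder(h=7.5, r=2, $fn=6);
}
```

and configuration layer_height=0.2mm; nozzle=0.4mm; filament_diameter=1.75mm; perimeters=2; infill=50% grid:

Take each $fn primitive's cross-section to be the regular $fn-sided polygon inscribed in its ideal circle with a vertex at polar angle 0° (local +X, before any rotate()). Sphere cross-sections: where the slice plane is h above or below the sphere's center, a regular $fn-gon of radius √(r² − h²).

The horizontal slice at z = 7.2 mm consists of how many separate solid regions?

At z = 7.2 mm: the cube (footprint 25×6) is included at this height; the r=5 sphere at (-4, 7.5) contributes a regular 6-gon of circumradius √(5²−4.7²) = 1.706; the cube at (12, 10.5) (footprint 20.5×16) is included at this height; Taking the first minus the rest: starting from the 25×6 cube, the r=5 sphere at (-4, 7.5) misses the remaining region (no effect); the 20.5×16 cube at (12, 10.5) misses the remaining region (no effect) — 1 connected region; the r=2 cylinder at (10.5, 9.5) gives a regular 6-gon of circumradius 2 (constant along its height); Merging all regions: the 2 present regions are separate (no shared area or edge), so areas and boundary lengths simply add and each stays a separate island — 2 connected regions. The result has 2 disconnected regions.

2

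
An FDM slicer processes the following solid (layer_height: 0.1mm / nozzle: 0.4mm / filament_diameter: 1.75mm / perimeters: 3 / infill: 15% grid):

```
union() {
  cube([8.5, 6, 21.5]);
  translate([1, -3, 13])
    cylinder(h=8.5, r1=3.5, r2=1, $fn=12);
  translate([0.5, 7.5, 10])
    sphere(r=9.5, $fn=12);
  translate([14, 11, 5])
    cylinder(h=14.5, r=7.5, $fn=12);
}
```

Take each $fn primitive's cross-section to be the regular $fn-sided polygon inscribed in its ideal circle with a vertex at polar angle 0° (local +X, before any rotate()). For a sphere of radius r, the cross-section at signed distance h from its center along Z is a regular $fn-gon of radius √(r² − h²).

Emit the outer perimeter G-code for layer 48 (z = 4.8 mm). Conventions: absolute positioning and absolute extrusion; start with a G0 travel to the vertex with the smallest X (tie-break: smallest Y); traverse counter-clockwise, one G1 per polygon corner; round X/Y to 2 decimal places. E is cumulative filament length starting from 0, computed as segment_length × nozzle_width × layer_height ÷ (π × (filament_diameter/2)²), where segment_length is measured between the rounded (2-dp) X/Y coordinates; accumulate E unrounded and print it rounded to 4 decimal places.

At z = 4.8 mm: the cube (footprint 8.5×6) is included at this height; the cone at (1, -3) is not intersected at this z (z outside [13, 21.5]); the r=9.5 sphere at (0.5, 7.5) contributes a regular 12-gon of circumradius √(9.5²−5.2²) = 7.950; the cylinder at (14, 11) is absent (z outside [5, 19.5]); Combining (union): the regions partially overlap (shared area 38.40 mm²), so overlapping operands fuse into one piece — 1 connected region. The outline is a single polygon with 14 vertices. Extrusion per mm of travel: 0.4 × 0.1 / (π × 0.875²) = 0.016630. Accumulating E over each segment gives final E = 0.8834.

G0 X-7.45 Y7.50 Z4.80
G1 X-6.39 Y3.52 E0.0685
G1 X-3.48 Y0.61 E0.1369
G1 X0.50 Y-0.45 E0.2054
G1 X2.18 Y0.00 E0.2344
G1 X8.50 Y0.00 E0.3395
G1 X8.50 Y6.00 E0.4392
G1 X8.05 Y6.00 E0.4467
G1 X8.45 Y7.50 E0.4725
G1 X7.39 Y11.48 E0.5410
G1 X4.48 Y14.39 E0.6095
G1 X0.50 Y15.45 E0.6780
G1 X-3.48 Y14.39 E0.7465
G1 X-6.39 Y11.48 E0.8149
G1 X-7.45 Y7.50 E0.8834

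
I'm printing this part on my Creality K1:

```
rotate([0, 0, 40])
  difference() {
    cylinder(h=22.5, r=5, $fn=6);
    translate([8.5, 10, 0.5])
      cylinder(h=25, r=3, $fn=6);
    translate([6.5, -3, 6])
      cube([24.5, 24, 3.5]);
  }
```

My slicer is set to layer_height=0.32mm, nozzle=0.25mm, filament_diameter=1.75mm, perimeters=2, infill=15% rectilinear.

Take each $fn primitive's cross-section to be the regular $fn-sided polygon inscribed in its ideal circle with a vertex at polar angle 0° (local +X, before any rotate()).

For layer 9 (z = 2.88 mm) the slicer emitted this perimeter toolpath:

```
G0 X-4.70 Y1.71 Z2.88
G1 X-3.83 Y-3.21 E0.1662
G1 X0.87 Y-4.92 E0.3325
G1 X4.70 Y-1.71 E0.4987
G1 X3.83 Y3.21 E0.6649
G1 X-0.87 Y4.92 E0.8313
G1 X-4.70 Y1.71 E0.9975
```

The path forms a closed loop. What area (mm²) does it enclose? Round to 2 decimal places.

Apply the shoelace formula to the sequence of (X, Y) vertices; enclosed area = 64.91 mm².

64.91 mm²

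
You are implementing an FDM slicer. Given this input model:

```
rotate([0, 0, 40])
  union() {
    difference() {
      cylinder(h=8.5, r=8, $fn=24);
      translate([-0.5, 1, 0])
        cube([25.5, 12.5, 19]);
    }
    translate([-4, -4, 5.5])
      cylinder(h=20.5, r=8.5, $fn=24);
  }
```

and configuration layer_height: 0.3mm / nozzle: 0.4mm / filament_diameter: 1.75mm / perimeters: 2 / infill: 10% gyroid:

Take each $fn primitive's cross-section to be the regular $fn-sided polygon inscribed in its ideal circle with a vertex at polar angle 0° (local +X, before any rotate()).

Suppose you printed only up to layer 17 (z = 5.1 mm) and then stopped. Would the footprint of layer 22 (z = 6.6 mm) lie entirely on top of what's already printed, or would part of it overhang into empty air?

Compare the two slices. At z = 5.1: the r=8 cylinder gives a regular 24-gon of circumradius 8 (constant along its height) (area = (24/2)·8.000²·sin(360°/24) = 198.77 mm²); the cube at (-0.5, 1) is present — its section is the full 25.5×12.5 rectangle (area 318.75 mm²); Subtracting the remaining from the first: starting from the r=8 cylinder (198.77 mm²), the 25.5×12.5 cube at (-0.5, 1) partially overlaps it — only the 45.24 mm² overlap (of its 318.75 mm²) is removed, clipping the outline — area = 153.53 mm²; the cylinder at (-4, -4) is not intersected at this z (z outside [5.5, 26]); Taking the union: only that combined region is present, so the union is just that shape — area = 153.53 mm²; (whole slice rotated 40° about Z — lengths, areas and connectivity unchanged). At z = 6.6: the r=8 cylinder gives a regular 24-gon of circumradius 8 (constant along its height) (area = (24/2)·8.000²·sin(360°/24) = 198.77 mm²); the cube at (-0.5, 1) (footprint 25.5×12.5) is included at this height (area 318.75 mm²); After the difference (first − rest): starting from the r=8 cylinder (198.77 mm²), the 25.5×12.5 cube at (-0.5, 1) partially overlaps it — only the 45.24 mm² overlap (of its 318.75 mm²) is removed, clipping the outline — area = 153.53 mm²; the r=8.5 cylinder at (-4, -4) contributes a regular 24-gon of circumradius 8.5 (area = (24/2)·8.500²·sin(360°/24) = 224.40 mm²); Merging all regions: the regions partially overlap — summed areas 377.93 mm² minus the doubly-counted overlap 115.03 mm² gives 262.89 mm² — area = 262.89 mm²; (rotated 40° about Z; rotation is an isometry so areas/perimeters/island counts are preserved). Checking containment: at z = 6.6 the cross-section extends beyond the z = 5.1 cross-section by about 109.36 mm².

part overhangs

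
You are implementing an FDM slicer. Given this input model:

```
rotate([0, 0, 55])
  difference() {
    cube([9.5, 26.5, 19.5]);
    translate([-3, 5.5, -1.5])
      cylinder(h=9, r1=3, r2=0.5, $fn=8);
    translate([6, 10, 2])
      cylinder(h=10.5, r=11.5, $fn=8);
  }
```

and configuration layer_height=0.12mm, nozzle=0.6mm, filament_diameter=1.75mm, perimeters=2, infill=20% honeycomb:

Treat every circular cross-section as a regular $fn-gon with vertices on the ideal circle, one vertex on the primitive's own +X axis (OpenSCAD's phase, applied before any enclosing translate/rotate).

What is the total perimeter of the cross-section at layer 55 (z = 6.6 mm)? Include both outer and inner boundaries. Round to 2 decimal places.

39.66 mm

At z = 6.6 mm: the cube (footprint 9.5×26.5) is included at this height (perimeter 72.00 mm); the cone at (-3, 5.5) (r1=3→r2=0.5) has section circumradius 0.750 here — a regular 8-gon (perimeter = 2·8·0.750·sin(180°/8) = 4.59 mm); the r=11.5 cylinder at (6, 10) contributes a regular 8-gon of circumradius 11.5 (perimeter = 2·8·11.500·sin(180°/8) = 70.41 mm); Taking the first minus the rest: starting from the 9.5×26.5 cube, the cone at (-3, 5.5) misses the remaining region (no effect); the r=11.5 cylinder at (6, 10) partially overlaps it — only the 193.09 mm² overlap (of its 374.06 mm²) is removed, clipping the outline — boundary = 39.66 mm; (rotated 55° about Z; rotation is an isometry so areas/perimeters/island counts are preserved). Overall, the cross-section has 2 separate islands. Total boundary length (outer) = 39.66 mm.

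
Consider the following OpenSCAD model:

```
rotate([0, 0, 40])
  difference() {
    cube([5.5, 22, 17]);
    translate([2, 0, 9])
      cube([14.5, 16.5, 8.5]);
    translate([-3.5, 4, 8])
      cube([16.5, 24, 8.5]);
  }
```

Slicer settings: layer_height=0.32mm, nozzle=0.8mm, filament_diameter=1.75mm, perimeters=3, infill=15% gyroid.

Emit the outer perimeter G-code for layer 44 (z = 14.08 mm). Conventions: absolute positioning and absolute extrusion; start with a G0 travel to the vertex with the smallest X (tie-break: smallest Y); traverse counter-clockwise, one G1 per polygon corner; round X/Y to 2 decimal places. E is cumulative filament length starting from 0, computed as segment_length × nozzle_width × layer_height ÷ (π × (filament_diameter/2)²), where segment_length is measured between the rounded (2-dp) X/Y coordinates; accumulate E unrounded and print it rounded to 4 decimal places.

G0 X-2.57 Y3.06 Z14.08
G1 X0.00 Y0.00 E0.4253
G1 X1.53 Y1.29 E0.6383
G1 X-1.04 Y4.35 E1.0636
G1 X-2.57 Y3.06 E1.2766

At z = 14.08 mm: the cube (footprint 5.5×22) is included at this height; the 14.5×16.5 cube at (2, 0) contributes its full rectangle; the 16.5×24 cube at (-3.5, 4) contributes its full rectangle; Taking the first minus the rest: starting from the 5.5×22 cube, the 14.5×16.5 cube at (2, 0) partially overlaps it — only the 57.75 mm² overlap (of its 239.25 mm²) is removed, clipping the outline; the 16.5×24 cube at (-3.5, 4) partially overlaps it — only the 55.25 mm² overlap (of its 396.00 mm²) is removed, clipping the outline — 1 connected region; (whole slice rotated 40° about Z — lengths, areas and connectivity unchanged). The outline is a single polygon with 4 vertices. Extrusion per mm of travel: 0.8 × 0.32 / (π × 0.875²) = 0.106432. Accumulating E over each segment gives final E = 1.2766.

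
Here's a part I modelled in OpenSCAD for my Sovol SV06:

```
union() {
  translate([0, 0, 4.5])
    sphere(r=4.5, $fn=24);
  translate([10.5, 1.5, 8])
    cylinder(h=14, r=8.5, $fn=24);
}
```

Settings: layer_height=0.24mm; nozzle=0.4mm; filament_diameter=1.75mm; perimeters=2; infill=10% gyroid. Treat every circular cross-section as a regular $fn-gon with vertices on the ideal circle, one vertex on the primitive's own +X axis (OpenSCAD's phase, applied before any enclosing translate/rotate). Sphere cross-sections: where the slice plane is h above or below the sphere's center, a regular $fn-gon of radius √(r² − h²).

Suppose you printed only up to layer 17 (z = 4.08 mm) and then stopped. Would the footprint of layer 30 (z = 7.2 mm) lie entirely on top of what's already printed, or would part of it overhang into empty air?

entirely on top

Compare the two slices. At z = 4.08: the sphere: section is a regular 24-gon, circumradius = √(r²−h²) = √(4.5²−0.42²) = 4.480 (area = (24/2)·4.480²·sin(360°/24) = 62.35 mm²); the cylinder at (10.5, 1.5) is not intersected at this z (z outside [8, 22]); Merging all regions: only the r=4.5 sphere is present, so the union is just that shape — area = 62.35 mm². At z = 7.2: the r=4.5 sphere slices to a regular 24-gon of circumradius 3.600 (√(r²−h²) with h=2.7 from center) (area = (24/2)·3.600²·sin(360°/24) = 40.25 mm²); the cylinder at (10.5, 1.5) is absent (z outside [8, 22]); Combining (union): only the r=4.5 sphere is present, so the union is just that shape — area = 40.25 mm². Checking containment: the cross-section at z = 7.2 is a subset of the cross-section at z = 4.08.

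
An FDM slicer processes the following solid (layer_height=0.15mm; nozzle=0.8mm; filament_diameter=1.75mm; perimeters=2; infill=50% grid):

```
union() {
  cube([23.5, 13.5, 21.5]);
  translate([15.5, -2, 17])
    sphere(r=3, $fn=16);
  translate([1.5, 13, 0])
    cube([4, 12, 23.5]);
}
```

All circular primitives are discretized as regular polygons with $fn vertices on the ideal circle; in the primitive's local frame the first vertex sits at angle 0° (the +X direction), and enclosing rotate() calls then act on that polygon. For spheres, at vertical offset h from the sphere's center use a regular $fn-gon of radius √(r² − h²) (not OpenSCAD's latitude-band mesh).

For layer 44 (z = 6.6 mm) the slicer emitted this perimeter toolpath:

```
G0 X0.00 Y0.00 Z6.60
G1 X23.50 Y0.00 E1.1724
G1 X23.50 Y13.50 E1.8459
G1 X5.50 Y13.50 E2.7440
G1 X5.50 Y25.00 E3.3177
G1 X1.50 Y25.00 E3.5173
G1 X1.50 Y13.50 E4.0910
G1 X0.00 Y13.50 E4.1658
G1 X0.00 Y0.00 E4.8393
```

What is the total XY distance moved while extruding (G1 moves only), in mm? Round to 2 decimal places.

97.00 mm

Sum the Euclidean lengths of each G1 segment: total = 97.00 mm.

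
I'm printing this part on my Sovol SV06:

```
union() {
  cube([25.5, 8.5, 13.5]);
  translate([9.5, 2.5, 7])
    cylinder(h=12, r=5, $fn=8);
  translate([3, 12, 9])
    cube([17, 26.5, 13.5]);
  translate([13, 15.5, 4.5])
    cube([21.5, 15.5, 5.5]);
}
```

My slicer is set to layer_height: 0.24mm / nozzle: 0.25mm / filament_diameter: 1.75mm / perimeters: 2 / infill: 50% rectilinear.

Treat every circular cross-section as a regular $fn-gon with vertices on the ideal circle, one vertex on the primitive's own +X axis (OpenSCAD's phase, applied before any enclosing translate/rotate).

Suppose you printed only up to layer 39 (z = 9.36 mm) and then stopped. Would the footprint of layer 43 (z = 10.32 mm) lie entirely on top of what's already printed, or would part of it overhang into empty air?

Compare the two slices. At z = 9.36: the cube is present — its section is the full 25.5×8.5 rectangle (area 216.75 mm²); the r=5 cylinder at (9.5, 2.5) gives a regular 8-gon of circumradius 5 (constant along its height) (area = (8/2)·5.000²·sin(360°/8) = 70.71 mm²); the cube at (3, 12) (footprint 17×26.5) is included at this height (area 450.50 mm²); the cube at (13, 15.5) is present — its section is the full 21.5×15.5 rectangle (area 333.25 mm²); Taking the union: the regions partially overlap — summed areas 1071.21 mm² minus the doubly-counted overlap 166.27 mm² gives 904.94 mm² — area = 904.94 mm². At z = 10.32: the 25.5×8.5 cube contributes its full rectangle (area 216.75 mm²); the r=5 cylinder at (9.5, 2.5) gives a regular 8-gon of circumradius 5 (constant along its height) (area = (8/2)·5.000²·sin(360°/8) = 70.71 mm²); the cube at (3, 12) (footprint 17×26.5) is included at this height (area 450.50 mm²); the cube at (13, 15.5) is absent (z outside [4.5, 10]); Merging all regions: the regions partially overlap — summed areas 737.96 mm² minus the doubly-counted overlap 57.77 mm² gives 680.19 mm² — area = 680.19 mm². Checking containment: the cross-section at z = 10.32 is a subset of the cross-section at z = 9.36.

entirely on top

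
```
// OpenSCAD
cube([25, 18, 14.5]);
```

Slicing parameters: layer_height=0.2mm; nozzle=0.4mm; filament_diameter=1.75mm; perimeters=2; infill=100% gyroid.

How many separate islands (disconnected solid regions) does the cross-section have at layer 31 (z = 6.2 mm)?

1

At z = 6.2 mm: the cube is present — its section is the full 25×18 rectangle. Overall, the cross-section is a single solid region. Island count = 1.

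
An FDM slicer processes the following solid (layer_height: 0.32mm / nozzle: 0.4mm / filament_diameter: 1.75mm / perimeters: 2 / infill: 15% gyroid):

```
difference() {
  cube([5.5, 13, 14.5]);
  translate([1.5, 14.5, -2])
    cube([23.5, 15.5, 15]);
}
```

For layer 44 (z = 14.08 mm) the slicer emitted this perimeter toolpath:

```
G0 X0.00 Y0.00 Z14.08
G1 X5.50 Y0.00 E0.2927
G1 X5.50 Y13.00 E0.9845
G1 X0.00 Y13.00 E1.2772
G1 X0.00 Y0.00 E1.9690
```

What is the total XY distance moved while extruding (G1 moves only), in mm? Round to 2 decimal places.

Sum the Euclidean lengths of each G1 segment: total = 37.00 mm.

37.00 mm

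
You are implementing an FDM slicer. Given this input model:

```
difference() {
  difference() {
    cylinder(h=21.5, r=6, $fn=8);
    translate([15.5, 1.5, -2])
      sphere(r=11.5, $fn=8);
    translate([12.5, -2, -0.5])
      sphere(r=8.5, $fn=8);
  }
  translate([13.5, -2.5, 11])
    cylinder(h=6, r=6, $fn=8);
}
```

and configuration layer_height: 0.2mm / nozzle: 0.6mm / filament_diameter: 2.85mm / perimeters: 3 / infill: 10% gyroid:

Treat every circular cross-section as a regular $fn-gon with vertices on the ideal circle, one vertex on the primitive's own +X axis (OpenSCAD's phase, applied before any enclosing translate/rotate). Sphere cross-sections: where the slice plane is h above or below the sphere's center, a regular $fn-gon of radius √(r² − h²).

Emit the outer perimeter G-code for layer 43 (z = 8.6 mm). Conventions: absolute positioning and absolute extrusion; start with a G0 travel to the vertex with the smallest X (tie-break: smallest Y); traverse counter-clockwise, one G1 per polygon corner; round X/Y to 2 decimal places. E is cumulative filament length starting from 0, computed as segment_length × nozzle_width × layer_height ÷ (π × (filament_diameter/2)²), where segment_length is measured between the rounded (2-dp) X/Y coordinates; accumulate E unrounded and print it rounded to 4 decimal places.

G0 X-6.00 Y0.00 Z8.60
G1 X-4.24 Y-4.24 E0.0864
G1 X0.00 Y-6.00 E0.1727
G1 X4.24 Y-4.24 E0.2591
G1 X6.00 Y0.00 E0.3454
G1 X4.24 Y4.24 E0.4318
G1 X0.00 Y6.00 E0.5181
G1 X-4.24 Y4.24 E0.6045
G1 X-6.00 Y0.00 E0.6908

At z = 8.6 mm: the r=6 cylinder contributes a regular 8-gon of circumradius 6; the sphere at (15.5, 1.5): section is a regular 8-gon, circumradius = √(r²−h²) = √(11.5²−10.6²) = 4.460; the sphere at (12.5, -2) is absent (|z−center|=9.100 > r=8.5); After the difference (first − rest): starting from the r=6 cylinder, the r=11.5 sphere at (15.5, 1.5) misses the remaining region (no effect) — 1 connected region; the cylinder at (13.5, -2.5) is absent (z outside [11, 17]); After the difference (first − rest): none of the subtracted shapes is present at this height, so the result so far is unchanged — 1 connected region. The outline is a single polygon with 8 vertices. Extrusion per mm of travel: 0.6 × 0.2 / (π × 1.425²) = 0.018811. Accumulating E over each segment gives final E = 0.6908.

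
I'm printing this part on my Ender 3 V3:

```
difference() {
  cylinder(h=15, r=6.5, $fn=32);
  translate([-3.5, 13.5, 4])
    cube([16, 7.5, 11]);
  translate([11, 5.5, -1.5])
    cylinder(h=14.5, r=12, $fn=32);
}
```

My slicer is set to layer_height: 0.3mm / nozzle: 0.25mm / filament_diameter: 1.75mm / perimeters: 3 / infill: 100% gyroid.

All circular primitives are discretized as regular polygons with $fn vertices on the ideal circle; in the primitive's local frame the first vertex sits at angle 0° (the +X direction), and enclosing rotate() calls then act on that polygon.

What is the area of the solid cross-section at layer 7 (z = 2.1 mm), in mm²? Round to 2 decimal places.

At z = 2.1 mm: the r=6.5 cylinder gives a regular 32-gon of circumradius 6.5 (constant along its height) (area = (32/2)·6.500²·sin(360°/32) = 131.88 mm²); the cube at (-3.5, 13.5) is absent (z outside [4, 15]); the r=12 cylinder at (11, 5.5) contributes a regular 32-gon of circumradius 12 (area = (32/2)·12.000²·sin(360°/32) = 449.49 mm²); Taking the first minus the rest: starting from the r=6.5 cylinder (131.88 mm²), the r=12 cylinder at (11, 5.5) partially overlaps it — only the 54.14 mm² overlap (of its 449.49 mm²) is removed, clipping the outline — area = 77.74 mm². Overall, the cross-section is a single solid region. Net area = 77.74 mm².

77.74 mm²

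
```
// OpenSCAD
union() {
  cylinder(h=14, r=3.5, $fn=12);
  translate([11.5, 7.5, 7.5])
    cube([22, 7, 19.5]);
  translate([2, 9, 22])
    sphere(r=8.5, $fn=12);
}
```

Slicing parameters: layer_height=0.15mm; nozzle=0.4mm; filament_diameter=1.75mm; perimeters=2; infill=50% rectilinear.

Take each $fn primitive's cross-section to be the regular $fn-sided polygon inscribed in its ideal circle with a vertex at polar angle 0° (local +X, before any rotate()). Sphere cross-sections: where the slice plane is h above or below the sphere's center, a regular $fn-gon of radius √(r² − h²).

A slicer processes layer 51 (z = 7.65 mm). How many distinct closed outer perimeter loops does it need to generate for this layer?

At z = 7.65 mm: the r=3.5 cylinder contributes a regular 12-gon of circumradius 3.5; the 22×7 cube at (11.5, 7.5) contributes its full rectangle; the sphere at (2, 9) is absent (|z−center|=14.350 > r=8.5); Merging all regions: the 2 present regions are separate (no shared area or edge), so areas and boundary lengths simply add and each stays a separate island — 2 connected regions. The result has 2 disconnected regions.

2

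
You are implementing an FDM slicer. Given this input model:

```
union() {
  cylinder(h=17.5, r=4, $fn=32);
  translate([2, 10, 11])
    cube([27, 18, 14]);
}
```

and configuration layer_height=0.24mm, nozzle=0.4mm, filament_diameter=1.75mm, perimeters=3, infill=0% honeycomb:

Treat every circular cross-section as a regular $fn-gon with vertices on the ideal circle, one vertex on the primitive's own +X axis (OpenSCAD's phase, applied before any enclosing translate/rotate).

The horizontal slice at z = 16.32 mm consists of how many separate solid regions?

At z = 16.32 mm: the r=4 cylinder contributes a regular 32-gon of circumradius 4; the cube at (2, 10) is present — its section is the full 27×18 rectangle; Combining (union): the 2 present regions are separate (no shared area or edge), so areas and boundary lengths simply add and each stays a separate island — 2 connected regions. The result has 2 disconnected regions.

2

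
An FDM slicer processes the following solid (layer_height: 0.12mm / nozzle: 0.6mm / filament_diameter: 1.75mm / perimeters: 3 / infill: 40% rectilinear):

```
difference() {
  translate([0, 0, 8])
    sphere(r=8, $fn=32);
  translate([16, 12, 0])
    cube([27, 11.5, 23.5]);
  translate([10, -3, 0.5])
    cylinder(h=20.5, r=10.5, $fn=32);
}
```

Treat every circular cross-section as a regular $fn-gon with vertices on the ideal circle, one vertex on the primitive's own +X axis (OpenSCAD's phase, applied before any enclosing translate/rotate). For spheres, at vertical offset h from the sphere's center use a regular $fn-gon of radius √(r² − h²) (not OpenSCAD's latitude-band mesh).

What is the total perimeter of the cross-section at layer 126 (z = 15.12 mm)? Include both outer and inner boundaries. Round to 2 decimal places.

20.00 mm

At z = 15.12 mm: the r=8 sphere contributes a regular 32-gon of circumradius √(8²−7.12²) = 3.648 (perimeter = 2·32·3.648·sin(180°/32) = 22.88 mm); the cube at (16, 12) (footprint 27×11.5) is included at this height (perimeter 77.00 mm); the r=10.5 cylinder at (10, -3) contributes a regular 32-gon of circumradius 10.5 (perimeter = 2·32·10.500·sin(180°/32) = 65.87 mm); Taking the first minus the rest: starting from the r=8 sphere, the 27×11.5 cube at (16, 12) misses the remaining region (no effect); the r=10.5 cylinder at (10, -3) partially overlaps it — only the 19.43 mm² overlap (of its 344.14 mm²) is removed, clipping the outline — boundary = 20.00 mm. Overall, the cross-section is a single solid region. Total boundary length (outer) = 20.00 mm.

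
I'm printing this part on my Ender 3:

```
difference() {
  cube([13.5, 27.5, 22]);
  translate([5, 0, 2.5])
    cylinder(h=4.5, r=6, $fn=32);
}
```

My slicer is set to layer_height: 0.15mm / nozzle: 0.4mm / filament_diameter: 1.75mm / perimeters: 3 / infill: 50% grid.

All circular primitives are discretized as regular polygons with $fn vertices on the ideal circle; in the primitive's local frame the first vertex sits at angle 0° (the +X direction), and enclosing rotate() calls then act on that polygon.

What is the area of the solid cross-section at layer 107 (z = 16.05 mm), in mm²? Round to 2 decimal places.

At z = 16.05 mm: the 13.5×27.5 cube contributes its full rectangle (area 371.25 mm²); the cylinder at (5, 0) does not reach this height (z outside [2.5, 7]); After the difference (first − rest): none of the subtracted shapes is present at this height, so the 13.5×27.5 cube is unchanged — area = 371.25 mm². Overall, the cross-section is a single solid region. Net area = 371.25 mm².

371.25 mm²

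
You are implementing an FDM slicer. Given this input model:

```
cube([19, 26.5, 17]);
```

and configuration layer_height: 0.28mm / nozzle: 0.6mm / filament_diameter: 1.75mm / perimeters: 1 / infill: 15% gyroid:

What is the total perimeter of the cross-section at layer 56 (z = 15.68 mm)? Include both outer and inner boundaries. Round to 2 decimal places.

91.00 mm

At z = 15.68 mm: the 19×26.5 cube contributes its full rectangle (perimeter 91.00 mm). Overall, the cross-section is a single solid region. Total boundary length (outer) = 91.00 mm.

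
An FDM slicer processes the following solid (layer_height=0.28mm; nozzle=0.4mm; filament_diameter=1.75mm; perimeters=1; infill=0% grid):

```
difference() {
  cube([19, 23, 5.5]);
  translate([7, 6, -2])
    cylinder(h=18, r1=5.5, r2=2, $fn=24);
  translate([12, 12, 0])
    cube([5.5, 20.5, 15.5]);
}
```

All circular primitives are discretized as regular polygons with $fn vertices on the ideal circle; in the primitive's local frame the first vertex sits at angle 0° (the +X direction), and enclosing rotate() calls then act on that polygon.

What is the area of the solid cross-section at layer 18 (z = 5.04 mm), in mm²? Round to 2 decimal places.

At z = 5.04 mm: the 19×23 cube contributes its full rectangle (area 437.00 mm²); the cone at (7, 6) contributes a regular 24-gon of circumradius 4.131 (interpolated between r1=5.5 and r2=2 at t=0.391) (area = (24/2)·4.131²·sin(360°/24) = 53.00 mm²); the cube at (12, 12) is present — its section is the full 5.5×20.5 rectangle (area 112.75 mm²); Taking the first minus the rest: starting from the 19×23 cube (437.00 mm²), the cone at (7, 6) lies wholly inside it (removes its full 53.00 mm² and its 25.88 mm outline becomes a hole wall); the 5.5×20.5 cube at (12, 12) partially overlaps it — only the 60.50 mm² overlap (of its 112.75 mm²) is removed, clipping the outline — area = 323.50 mm². Overall, the cross-section is one region with 1 hole. Net area = 323.50 mm².

323.50 mm²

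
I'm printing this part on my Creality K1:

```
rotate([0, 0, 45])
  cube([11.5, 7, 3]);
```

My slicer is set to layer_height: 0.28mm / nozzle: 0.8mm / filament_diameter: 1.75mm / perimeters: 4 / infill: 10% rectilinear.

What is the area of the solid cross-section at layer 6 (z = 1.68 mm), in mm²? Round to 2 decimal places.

At z = 1.68 mm: the cube (footprint 11.5×7) is included at this height (area 80.50 mm²); (whole slice rotated 45° about Z — lengths, areas and connectivity unchanged). Overall, the cross-section is a single solid region. Net area = 80.50 mm².

80.50 mm²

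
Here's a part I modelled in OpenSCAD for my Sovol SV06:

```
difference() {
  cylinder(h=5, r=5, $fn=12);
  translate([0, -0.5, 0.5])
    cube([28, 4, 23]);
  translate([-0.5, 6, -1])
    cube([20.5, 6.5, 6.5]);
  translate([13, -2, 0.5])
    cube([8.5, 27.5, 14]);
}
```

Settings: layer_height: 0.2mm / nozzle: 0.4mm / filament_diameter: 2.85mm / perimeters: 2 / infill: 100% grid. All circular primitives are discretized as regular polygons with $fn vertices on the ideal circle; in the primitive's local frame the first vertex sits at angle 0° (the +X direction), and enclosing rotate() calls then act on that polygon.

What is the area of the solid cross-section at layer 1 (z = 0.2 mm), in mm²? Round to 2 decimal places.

75.00 mm²

At z = 0.2 mm: the cylinder: section is a regular 12-gon, circumradius r=5 (area = (12/2)·5.000²·sin(360°/12) = 75.00 mm²); the cube at (0, -0.5) is absent (z outside [0.5, 23.5]); the cube at (-0.5, 6) is present — its section is the full 20.5×6.5 rectangle (area 133.25 mm²); the cube at (13, -2) is not intersected at this z (z outside [0.5, 14.5]); Subtracting the remaining from the first: starting from the r=5 cylinder (75.00 mm²), the 20.5×6.5 cube at (-0.5, 6) misses the remaining region (no effect) — area = 75.00 mm². Overall, the cross-section is a single solid region. Net area = 75.00 mm².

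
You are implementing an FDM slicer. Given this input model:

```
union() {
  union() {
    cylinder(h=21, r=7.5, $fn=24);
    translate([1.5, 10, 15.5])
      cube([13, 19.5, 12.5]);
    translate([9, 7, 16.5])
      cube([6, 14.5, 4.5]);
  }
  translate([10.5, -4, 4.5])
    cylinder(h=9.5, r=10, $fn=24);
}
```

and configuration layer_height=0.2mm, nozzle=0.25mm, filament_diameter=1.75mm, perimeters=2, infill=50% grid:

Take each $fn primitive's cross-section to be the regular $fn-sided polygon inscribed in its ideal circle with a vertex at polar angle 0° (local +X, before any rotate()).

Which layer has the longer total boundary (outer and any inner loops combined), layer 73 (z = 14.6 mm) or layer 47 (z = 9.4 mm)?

Layer 73 (z = 14.6): the cylinder: section is a regular 24-gon, circumradius r=7.5 (perimeter = 2·24·7.500·sin(180°/24) = 46.99 mm); the cube at (1.5, 10) does not reach this height (z outside [15.5, 28]); the cube at (9, 7) is absent (z outside [16.5, 21]); Combining (union): only the r=7.5 cylinder is present, so the union is just that shape — boundary = 46.99 mm; the cylinder at (10.5, -4) is not intersected at this z (z outside [4.5, 14]); Merging all regions: only the result so far is present, so the union is just that shape — boundary = 46.99 mm. So its perimeter = 46.99 mm. Layer 47 (z = 9.4): the r=7.5 cylinder gives a regular 24-gon of circumradius 7.5 (constant along its height) (perimeter = 2·24·7.500·sin(180°/24) = 46.99 mm); the cube at (1.5, 10) is not intersected at this z (z outside [15.5, 28]); the cube at (9, 7) does not reach this height (z outside [16.5, 21]); Taking the union: only the r=7.5 cylinder is present, so the union is just that shape — boundary = 46.99 mm; the r=10 cylinder at (10.5, -4) contributes a regular 24-gon of circumradius 10 (perimeter = 2·24·10.000·sin(180°/24) = 62.65 mm); Combining (union): the regions partially overlap (shared area 55.92 mm²), so the edge portions inside another operand are dropped and the merged outline is re-measured after clipping — boundary = 79.76 mm. So its perimeter = 79.76 mm. Layer 47 is larger (79.76 vs 46.99 mm).

layer 47 (z = 9.4 mm)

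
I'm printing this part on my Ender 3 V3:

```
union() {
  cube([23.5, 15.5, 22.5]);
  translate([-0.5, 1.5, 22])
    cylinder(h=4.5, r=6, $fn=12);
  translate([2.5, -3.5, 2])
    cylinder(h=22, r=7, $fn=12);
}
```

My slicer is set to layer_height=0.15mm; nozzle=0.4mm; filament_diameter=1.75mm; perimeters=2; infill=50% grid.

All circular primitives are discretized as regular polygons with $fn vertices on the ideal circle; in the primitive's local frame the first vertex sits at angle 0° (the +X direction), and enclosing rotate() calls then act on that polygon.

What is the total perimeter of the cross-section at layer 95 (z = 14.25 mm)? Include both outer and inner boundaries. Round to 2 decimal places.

At z = 14.25 mm: the 23.5×15.5 cube contributes its full rectangle (perimeter 78.00 mm); the cylinder at (-0.5, 1.5) does not reach this height (z outside [22, 26.5]); the cylinder at (2.5, -3.5): section is a regular 12-gon, circumradius r=7 (perimeter = 2·12·7.000·sin(180°/12) = 43.48 mm); Combining (union): the regions partially overlap (shared area 21.80 mm²), so the edge portions inside another operand are dropped and the merged outline is re-measured after clipping — boundary = 100.25 mm. Overall, the cross-section is a single solid region. Total boundary length (outer) = 100.25 mm.

100.25 mm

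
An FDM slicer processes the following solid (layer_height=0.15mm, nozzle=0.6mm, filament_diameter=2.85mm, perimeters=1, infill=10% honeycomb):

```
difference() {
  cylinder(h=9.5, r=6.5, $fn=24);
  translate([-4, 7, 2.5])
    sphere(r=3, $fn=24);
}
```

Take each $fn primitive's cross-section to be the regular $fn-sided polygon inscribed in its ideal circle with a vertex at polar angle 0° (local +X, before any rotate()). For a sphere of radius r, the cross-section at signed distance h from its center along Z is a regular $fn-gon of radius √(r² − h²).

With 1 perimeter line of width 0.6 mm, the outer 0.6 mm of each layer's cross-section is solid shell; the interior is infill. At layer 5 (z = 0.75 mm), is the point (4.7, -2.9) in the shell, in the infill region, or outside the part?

infill

At z = 0.75 mm: the cylinder: section is a regular 24-gon, circumradius r=6.5; the r=3 sphere at (-4, 7) slices to a regular 24-gon of circumradius 2.437 (√(r²−h²) with h=1.75 from center); Taking the first minus the rest: starting from the r=6.5 cylinder, the r=3 sphere at (-4, 7) partially overlaps it — only the 1.81 mm² overlap (of its 18.44 mm²) is removed, clipping the outline — 1 connected region. Overall, the cross-section is a single solid region. The nearest boundary edge runs (5.63, -3.25)→(4.60, -4.60); distance from the point to it = 0.95 mm. The point is inside the cross-section and 0.95 mm from the nearest boundary — more than the 0.6 mm shell width (1 × 0.6), so it's in the infill interior.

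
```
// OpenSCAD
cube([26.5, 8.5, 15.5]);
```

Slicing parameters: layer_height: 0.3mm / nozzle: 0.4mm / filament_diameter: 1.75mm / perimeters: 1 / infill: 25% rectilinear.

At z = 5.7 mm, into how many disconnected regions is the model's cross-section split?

At z = 5.7 mm: the 26.5×8.5 cube contributes its full rectangle. The result has 1 disconnected region.

1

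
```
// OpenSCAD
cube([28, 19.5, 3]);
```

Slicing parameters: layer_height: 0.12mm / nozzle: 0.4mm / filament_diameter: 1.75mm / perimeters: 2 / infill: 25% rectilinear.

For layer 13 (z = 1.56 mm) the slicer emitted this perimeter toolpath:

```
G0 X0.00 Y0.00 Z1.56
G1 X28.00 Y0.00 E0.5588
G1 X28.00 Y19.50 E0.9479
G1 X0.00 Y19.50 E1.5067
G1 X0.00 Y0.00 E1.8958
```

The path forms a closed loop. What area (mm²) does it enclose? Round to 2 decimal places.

Apply the shoelace formula to the sequence of (X, Y) vertices; enclosed area = 546.00 mm².

546.00 mm²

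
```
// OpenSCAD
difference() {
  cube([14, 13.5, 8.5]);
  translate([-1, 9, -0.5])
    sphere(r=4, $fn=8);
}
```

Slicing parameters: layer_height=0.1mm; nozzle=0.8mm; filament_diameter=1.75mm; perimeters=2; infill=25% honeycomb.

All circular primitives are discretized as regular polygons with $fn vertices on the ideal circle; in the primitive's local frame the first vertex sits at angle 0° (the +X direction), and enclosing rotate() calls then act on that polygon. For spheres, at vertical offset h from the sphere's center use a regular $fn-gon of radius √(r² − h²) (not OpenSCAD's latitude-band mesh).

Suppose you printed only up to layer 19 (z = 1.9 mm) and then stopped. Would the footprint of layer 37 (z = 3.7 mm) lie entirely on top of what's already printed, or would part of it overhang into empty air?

Compare the two slices. At z = 1.9: the cube is present — its section is the full 14×13.5 rectangle (area 189.00 mm²); the r=4 sphere at (-1, 9) slices to a regular 8-gon of circumradius 3.200 (√(r²−h²) with h=2.4 from center) (area = (8/2)·3.200²·sin(360°/8) = 28.96 mm²); Subtracting the remaining from the first: starting from the 14×13.5 cube (189.00 mm²), the r=4 sphere at (-1, 9) partially overlaps it — only the 8.50 mm² overlap (of its 28.96 mm²) is removed, clipping the outline — area = 180.50 mm². At z = 3.7: the 14×13.5 cube contributes its full rectangle (area 189.00 mm²); the sphere at (-1, 9) is absent (|z−center|=4.200 > r=4); Taking the first minus the rest: none of the subtracted shapes is present at this height, so the 14×13.5 cube is unchanged — area = 189.00 mm². Checking containment: at z = 3.7 the cross-section extends beyond the z = 1.9 cross-section by about 8.50 mm².

part overhangs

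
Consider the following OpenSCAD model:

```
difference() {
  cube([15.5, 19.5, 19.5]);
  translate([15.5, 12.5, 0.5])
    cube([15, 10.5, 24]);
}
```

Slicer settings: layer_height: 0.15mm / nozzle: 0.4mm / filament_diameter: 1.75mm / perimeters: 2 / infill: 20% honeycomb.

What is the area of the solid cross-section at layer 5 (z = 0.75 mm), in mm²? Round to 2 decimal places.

302.25 mm²

At z = 0.75 mm: the cube is present — its section is the full 15.5×19.5 rectangle (area 302.25 mm²); the 15×10.5 cube at (15.5, 12.5) contributes its full rectangle (area 157.50 mm²); After the difference (first − rest): starting from the 15.5×19.5 cube (302.25 mm²), the 15×10.5 cube at (15.5, 12.5) misses the remaining region (no effect) — area = 302.25 mm². Overall, the cross-section is a single solid region. Net area = 302.25 mm².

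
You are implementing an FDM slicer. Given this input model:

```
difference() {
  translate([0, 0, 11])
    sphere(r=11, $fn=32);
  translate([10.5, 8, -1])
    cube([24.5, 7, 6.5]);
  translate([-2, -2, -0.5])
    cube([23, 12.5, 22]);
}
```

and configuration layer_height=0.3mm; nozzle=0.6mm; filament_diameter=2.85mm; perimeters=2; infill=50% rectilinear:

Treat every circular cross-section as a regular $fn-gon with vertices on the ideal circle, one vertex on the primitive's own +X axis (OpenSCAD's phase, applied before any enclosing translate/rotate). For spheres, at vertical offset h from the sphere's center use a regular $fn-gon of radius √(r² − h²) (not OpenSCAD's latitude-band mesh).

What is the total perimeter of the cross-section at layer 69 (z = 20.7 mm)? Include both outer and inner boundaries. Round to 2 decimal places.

33.87 mm

At z = 20.7 mm: the sphere: section is a regular 32-gon, circumradius = √(r²−h²) = √(11²−9.7²) = 5.187 (perimeter = 2·32·5.187·sin(180°/32) = 32.54 mm); the cube at (10.5, 8) does not reach this height (z outside [-1, 5.5]); the cube at (-2, -2) (footprint 23×12.5) is included at this height (perimeter 71.00 mm); After the difference (first − rest): starting from the r=11 sphere, the 23×12.5 cube at (-2, -2) partially overlaps it — only the 45.16 mm² overlap (of its 287.50 mm²) is removed, clipping the outline — boundary = 33.87 mm. Overall, the cross-section is a single solid region. Total boundary length (outer) = 33.87 mm.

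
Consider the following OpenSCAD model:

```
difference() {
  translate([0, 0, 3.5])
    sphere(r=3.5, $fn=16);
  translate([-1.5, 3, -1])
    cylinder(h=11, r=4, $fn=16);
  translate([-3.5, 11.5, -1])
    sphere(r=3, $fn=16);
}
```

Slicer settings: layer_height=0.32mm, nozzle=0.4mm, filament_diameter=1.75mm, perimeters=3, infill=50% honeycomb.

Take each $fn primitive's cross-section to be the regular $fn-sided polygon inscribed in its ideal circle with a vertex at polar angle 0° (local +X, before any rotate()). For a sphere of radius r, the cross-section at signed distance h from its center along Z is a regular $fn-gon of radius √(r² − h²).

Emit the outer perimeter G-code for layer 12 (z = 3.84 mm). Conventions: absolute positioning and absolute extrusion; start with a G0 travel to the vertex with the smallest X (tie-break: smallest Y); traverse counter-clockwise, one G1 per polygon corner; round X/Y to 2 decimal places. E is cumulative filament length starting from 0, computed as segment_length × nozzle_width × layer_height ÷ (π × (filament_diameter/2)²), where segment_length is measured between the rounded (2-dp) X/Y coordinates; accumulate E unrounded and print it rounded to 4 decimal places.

G0 X-3.39 Y-0.45 Z3.84
G1 X-3.22 Y-1.33 E0.0477
G1 X-2.46 Y-2.46 E0.1202
G1 X-1.33 Y-3.22 E0.1926
G1 X0.00 Y-3.48 E0.2648
G1 X1.33 Y-3.22 E0.3369
G1 X2.46 Y-2.46 E0.4093
G1 X3.22 Y-1.33 E0.4818
G1 X3.48 Y0.00 E0.5539
G1 X3.22 Y1.33 E0.6260
G1 X2.46 Y2.46 E0.6985
G1 X2.40 Y2.50 E0.7024
G1 X2.20 Y1.47 E0.7582
G1 X1.33 Y0.17 E0.8414
G1 X0.03 Y-0.70 E0.9247
G1 X-1.50 Y-1.00 E1.0076
G1 X-3.03 Y-0.70 E1.0906
G1 X-3.39 Y-0.45 E1.1139

At z = 3.84 mm: the sphere: section is a regular 16-gon, circumradius = √(r²−h²) = √(3.5²−0.34²) = 3.483; the r=4 cylinder at (-1.5, 3) contributes a regular 16-gon of circumradius 4; the sphere at (-3.5, 11.5) is absent (|z−center|=4.840 > r=3); Subtracting the remaining from the first: starting from the r=3.5 sphere, the r=4 cylinder at (-1.5, 3) partially overlaps it — only the 18.85 mm² overlap (of its 48.98 mm²) is removed, clipping the outline — 1 connected region. The outline is a single polygon with 17 vertices. Extrusion per mm of travel: 0.4 × 0.32 / (π × 0.875²) = 0.053216. Accumulating E over each segment gives final E = 1.1139.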